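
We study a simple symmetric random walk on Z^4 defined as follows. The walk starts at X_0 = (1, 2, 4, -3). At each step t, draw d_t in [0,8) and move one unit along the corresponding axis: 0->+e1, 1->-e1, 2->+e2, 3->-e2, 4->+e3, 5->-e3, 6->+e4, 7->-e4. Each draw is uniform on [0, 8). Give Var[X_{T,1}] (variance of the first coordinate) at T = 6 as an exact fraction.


3/2

Outcome values over d=0..7: [1, -1, 0, 0, 0, 0, 0, 0]
Σy = 0, Σy² = 2, M = 8
μ = 0/8 = 0,  σ² = 2/8 − (0)² = 1/4
Independent increments: Var[X_6] = 6·σ² = 6·(1/4) = 3/2


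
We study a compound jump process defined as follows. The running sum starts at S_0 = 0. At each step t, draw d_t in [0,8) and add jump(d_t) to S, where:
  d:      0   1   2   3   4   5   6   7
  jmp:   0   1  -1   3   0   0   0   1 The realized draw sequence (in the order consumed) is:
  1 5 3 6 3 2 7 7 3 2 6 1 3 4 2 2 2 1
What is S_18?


t=0: S=0, d=1, jump=1, S_1=1
t=1: S=1, d=5, jump=0, S_2=1
t=2: S=1, d=3, jump=3, S_3=4
t=3: S=4, d=6, jump=0, S_4=4
t=4: S=4, d=3, jump=3, S_5=7
t=5: S=7, d=2, jump=-1, S_6=6
t=6: S=6, d=7, jump=1, S_7=7
t=7: S=7, d=7, jump=1, S_8=8
t=8: S=8, d=3, jump=3, S_9=11
t=9: S=11, d=2, jump=-1, S_10=10
t=10: S=10, d=6, jump=0, S_11=10
t=11: S=10, d=1, jump=1, S_12=11
t=12: S=11, d=3, jump=3, S_13=14
t=13: S=14, d=4, jump=0, S_14=14
t=14: S=14, d=2, jump=-1, S_15=13
t=15: S=13, d=2, jump=-1, S_16=12
t=16: S=12, d=2, jump=-1, S_17=11
t=17: S=11, d=1, jump=1, S_18=12

12


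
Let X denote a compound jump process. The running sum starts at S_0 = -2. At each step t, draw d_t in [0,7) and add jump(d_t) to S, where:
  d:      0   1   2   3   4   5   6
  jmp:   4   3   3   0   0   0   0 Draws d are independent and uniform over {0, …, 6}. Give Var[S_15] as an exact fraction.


Outcome values over d=0..6: [4, 3, 3, 0, 0, 0, 0]
Σy = 10, Σy² = 34, M = 7
μ = 10/7 = 10/7,  σ² = 34/7 − (10/7)² = 138/49
Independent increments: Var[S_15] = 15·σ² = 15·(138/49) = 2070/49

2070/49


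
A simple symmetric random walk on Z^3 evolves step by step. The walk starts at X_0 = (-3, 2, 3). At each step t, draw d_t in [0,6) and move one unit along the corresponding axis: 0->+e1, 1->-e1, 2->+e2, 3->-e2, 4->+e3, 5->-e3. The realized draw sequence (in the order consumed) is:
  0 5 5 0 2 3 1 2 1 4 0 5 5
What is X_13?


(-2, 3, 0)

t=0: X=(-3, 2, 3), d=0 → +e1, X_1=(-2, 2, 3)
t=1: X=(-2, 2, 3), d=5 → -e3, X_2=(-2, 2, 2)
t=2: X=(-2, 2, 2), d=5 → -e3, X_3=(-2, 2, 1)
t=3: X=(-2, 2, 1), d=0 → +e1, X_4=(-1, 2, 1)
t=4: X=(-1, 2, 1), d=2 → +e2, X_5=(-1, 3, 1)
t=5: X=(-1, 3, 1), d=3 → -e2, X_6=(-1, 2, 1)
t=6: X=(-1, 2, 1), d=1 → -e1, X_7=(-2, 2, 1)
t=7: X=(-2, 2, 1), d=2 → +e2, X_8=(-2, 3, 1)
t=8: X=(-2, 3, 1), d=1 → -e1, X_9=(-3, 3, 1)
t=9: X=(-3, 3, 1), d=4 → +e3, X_10=(-3, 3, 2)
t=10: X=(-3, 3, 2), d=0 → +e1, X_11=(-2, 3, 2)
t=11: X=(-2, 3, 2), d=5 → -e3, X_12=(-2, 3, 1)
t=12: X=(-2, 3, 1), d=5 → -e3, X_13=(-2, 3, 0)


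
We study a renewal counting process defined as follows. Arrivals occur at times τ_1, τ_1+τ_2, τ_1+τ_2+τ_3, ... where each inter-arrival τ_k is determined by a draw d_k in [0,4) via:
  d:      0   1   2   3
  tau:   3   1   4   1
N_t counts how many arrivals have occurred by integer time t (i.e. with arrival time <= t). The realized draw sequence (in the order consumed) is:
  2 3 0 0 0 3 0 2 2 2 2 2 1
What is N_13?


4

draw d_1=2: τ_1=4, arrival time A_1=4
draw d_2=3: τ_2=1, arrival time A_2=5
draw d_3=0: τ_3=3, arrival time A_3=8
draw d_4=0: τ_4=3, arrival time A_4=11
draw d_5=0: τ_5=3, arrival time A_5=14
draw d_6=3: τ_6=1, arrival time A_6=15
draw d_7=0: τ_7=3, arrival time A_7=18
draw d_8=2: τ_8=4, arrival time A_8=22
draw d_9=2: τ_9=4, arrival time A_9=26
draw d_10=2: τ_10=4, arrival time A_10=30
draw d_11=2: τ_11=4, arrival time A_11=34
draw d_12=2: τ_12=4, arrival time A_12=38
draw d_13=1: τ_13=1, arrival time A_13=39
N_t over t=0..13: 0:0 1:0 2:0 3:0 4:1 5:2 6:2 7:2 8:3 9:3 10:3 11:4 12:4 13:4


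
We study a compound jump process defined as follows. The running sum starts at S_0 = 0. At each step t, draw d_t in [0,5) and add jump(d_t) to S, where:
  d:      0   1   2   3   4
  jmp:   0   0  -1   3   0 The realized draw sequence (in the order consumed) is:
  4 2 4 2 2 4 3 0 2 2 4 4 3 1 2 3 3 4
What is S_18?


6

t=0: S=0, d=4, jump=0, S_1=0
t=1: S=0, d=2, jump=-1, S_2=-1
t=2: S=-1, d=4, jump=0, S_3=-1
t=3: S=-1, d=2, jump=-1, S_4=-2
t=4: S=-2, d=2, jump=-1, S_5=-3
t=5: S=-3, d=4, jump=0, S_6=-3
t=6: S=-3, d=3, jump=3, S_7=0
t=7: S=0, d=0, jump=0, S_8=0
t=8: S=0, d=2, jump=-1, S_9=-1
t=9: S=-1, d=2, jump=-1, S_10=-2
t=10: S=-2, d=4, jump=0, S_11=-2
t=11: S=-2, d=4, jump=0, S_12=-2
t=12: S=-2, d=3, jump=3, S_13=1
t=13: S=1, d=1, jump=0, S_14=1
t=14: S=1, d=2, jump=-1, S_15=0
t=15: S=0, d=3, jump=3, S_16=3
t=16: S=3, d=3, jump=3, S_17=6
t=17: S=6, d=4, jump=0, S_18=6


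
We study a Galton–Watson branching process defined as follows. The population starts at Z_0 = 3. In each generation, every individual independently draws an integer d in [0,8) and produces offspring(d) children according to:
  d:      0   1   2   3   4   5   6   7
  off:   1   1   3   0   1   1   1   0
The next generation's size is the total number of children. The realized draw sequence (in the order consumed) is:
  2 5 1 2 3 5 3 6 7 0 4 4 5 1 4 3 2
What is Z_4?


5

gen 0: Z_0=3, draws=[2, 5, 1], offspring=[3, 1, 1], Z_1=5
gen 1: Z_1=5, draws=[2, 3, 5, 3, 6], offspring=[3, 0, 1, 0, 1], Z_2=5
gen 2: Z_2=5, draws=[7, 0, 4, 4, 5], offspring=[0, 1, 1, 1, 1], Z_3=4
gen 3: Z_3=4, draws=[1, 4, 3, 2], offspring=[1, 1, 0, 3], Z_4=5


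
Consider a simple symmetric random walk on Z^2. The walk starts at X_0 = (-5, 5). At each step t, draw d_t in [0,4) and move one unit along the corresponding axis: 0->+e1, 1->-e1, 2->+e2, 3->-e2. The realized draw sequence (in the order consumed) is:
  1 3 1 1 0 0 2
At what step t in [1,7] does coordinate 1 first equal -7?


3

t=0: X=(-5, 5), d=1 → -e1, X_1=(-6, 5)
t=1: X=(-6, 5), d=3 → -e2, X_2=(-6, 4)
t=2: X=(-6, 4), d=1 → -e1, X_3=(-7, 4)
t=3: X=(-7, 4), d=1 → -e1, X_4=(-8, 4)
t=4: X=(-8, 4), d=0 → +e1, X_5=(-7, 4)
t=5: X=(-7, 4), d=0 → +e1, X_6=(-6, 4)
t=6: X=(-6, 4), d=2 → +e2, X_7=(-6, 5)


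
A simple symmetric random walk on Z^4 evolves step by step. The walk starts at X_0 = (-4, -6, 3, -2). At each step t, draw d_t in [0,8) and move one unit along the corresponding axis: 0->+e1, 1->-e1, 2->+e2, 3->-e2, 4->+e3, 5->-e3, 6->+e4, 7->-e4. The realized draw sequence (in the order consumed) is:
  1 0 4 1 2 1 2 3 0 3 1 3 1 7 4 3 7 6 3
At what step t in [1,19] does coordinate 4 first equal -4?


t=0: X=(-4, -6, 3, -2), d=1 → -e1, X_1=(-5, -6, 3, -2)
t=1: X=(-5, -6, 3, -2), d=0 → +e1, X_2=(-4, -6, 3, -2)
t=2: X=(-4, -6, 3, -2), d=4 → +e3, X_3=(-4, -6, 4, -2)
t=3: X=(-4, -6, 4, -2), d=1 → -e1, X_4=(-5, -6, 4, -2)
t=4: X=(-5, -6, 4, -2), d=2 → +e2, X_5=(-5, -5, 4, -2)
t=5: X=(-5, -5, 4, -2), d=1 → -e1, X_6=(-6, -5, 4, -2)
t=6: X=(-6, -5, 4, -2), d=2 → +e2, X_7=(-6, -4, 4, -2)
t=7: X=(-6, -4, 4, -2), d=3 → -e2, X_8=(-6, -5, 4, -2)
t=8: X=(-6, -5, 4, -2), d=0 → +e1, X_9=(-5, -5, 4, -2)
t=9: X=(-5, -5, 4, -2), d=3 → -e2, X_10=(-5, -6, 4, -2)
t=10: X=(-5, -6, 4, -2), d=1 → -e1, X_11=(-6, -6, 4, -2)
t=11: X=(-6, -6, 4, -2), d=3 → -e2, X_12=(-6, -7, 4, -2)
t=12: X=(-6, -7, 4, -2), d=1 → -e1, X_13=(-7, -7, 4, -2)
t=13: X=(-7, -7, 4, -2), d=7 → -e4, X_14=(-7, -7, 4, -3)
t=14: X=(-7, -7, 4, -3), d=4 → +e3, X_15=(-7, -7, 5, -3)
t=15: X=(-7, -7, 5, -3), d=3 → -e2, X_16=(-7, -8, 5, -3)
t=16: X=(-7, -8, 5, -3), d=7 → -e4, X_17=(-7, -8, 5, -4)
t=17: X=(-7, -8, 5, -4), d=6 → +e4, X_18=(-7, -8, 5, -3)
t=18: X=(-7, -8, 5, -3), d=3 → -e2, X_19=(-7, -9, 5, -3)

17


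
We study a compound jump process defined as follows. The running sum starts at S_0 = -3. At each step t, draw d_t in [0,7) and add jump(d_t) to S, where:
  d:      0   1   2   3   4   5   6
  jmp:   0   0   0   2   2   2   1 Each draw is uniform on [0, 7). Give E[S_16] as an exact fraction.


Outcome values over d=0..6: [0, 0, 0, 2, 2, 2, 1]
Σy = 7, Σy² = 13, M = 7
μ = 7/7 = 1,  σ² = 13/7 − (1)² = 6/7
E[S_16] = -3 + 16·(1) = 13

13


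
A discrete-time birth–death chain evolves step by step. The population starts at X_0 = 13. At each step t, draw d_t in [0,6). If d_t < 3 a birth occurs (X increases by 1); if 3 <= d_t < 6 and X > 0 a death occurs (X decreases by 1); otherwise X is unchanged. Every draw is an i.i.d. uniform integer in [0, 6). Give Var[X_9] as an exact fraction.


9

X can drop by at most 1 per step and X_0 = 13 > T = 9, so X_t >= 13 − t >= 4 > 0 for every t <= 9: the floor at 0 (the 'and X > 0' condition) never binds. Hence X_9 = X_0 + Σ_{t<9} Y_t with i.i.d. increments Y_t = y(d_t) ∈ {+1, −1, 0}.
Outcome values over d=0..5: [1, 1, 1, -1, -1, -1]
Σy = 0, Σy² = 6, M = 6
μ = 0/6 = 0,  σ² = 6/6 − (0)² = 1
Independent increments: Var[X_9] = 9·σ² = 9·(1) = 9


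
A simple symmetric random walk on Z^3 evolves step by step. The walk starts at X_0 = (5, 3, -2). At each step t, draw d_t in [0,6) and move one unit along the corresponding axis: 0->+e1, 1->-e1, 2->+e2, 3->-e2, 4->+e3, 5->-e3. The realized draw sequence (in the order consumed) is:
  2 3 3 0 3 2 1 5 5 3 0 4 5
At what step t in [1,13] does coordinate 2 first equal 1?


5

t=0: X=(5, 3, -2), d=2 → +e2, X_1=(5, 4, -2)
t=1: X=(5, 4, -2), d=3 → -e2, X_2=(5, 3, -2)
t=2: X=(5, 3, -2), d=3 → -e2, X_3=(5, 2, -2)
t=3: X=(5, 2, -2), d=0 → +e1, X_4=(6, 2, -2)
t=4: X=(6, 2, -2), d=3 → -e2, X_5=(6, 1, -2)
t=5: X=(6, 1, -2), d=2 → +e2, X_6=(6, 2, -2)
t=6: X=(6, 2, -2), d=1 → -e1, X_7=(5, 2, -2)
t=7: X=(5, 2, -2), d=5 → -e3, X_8=(5, 2, -3)
t=8: X=(5, 2, -3), d=5 → -e3, X_9=(5, 2, -4)
t=9: X=(5, 2, -4), d=3 → -e2, X_10=(5, 1, -4)
t=10: X=(5, 1, -4), d=0 → +e1, X_11=(6, 1, -4)
t=11: X=(6, 1, -4), d=4 → +e3, X_12=(6, 1, -3)
t=12: X=(6, 1, -3), d=5 → -e3, X_13=(6, 1, -4)


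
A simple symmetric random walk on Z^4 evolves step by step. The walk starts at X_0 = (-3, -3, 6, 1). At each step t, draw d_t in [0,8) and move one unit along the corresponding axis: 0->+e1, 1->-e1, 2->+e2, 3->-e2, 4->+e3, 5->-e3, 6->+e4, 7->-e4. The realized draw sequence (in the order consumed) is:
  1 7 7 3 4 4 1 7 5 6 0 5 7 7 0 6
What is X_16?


(-3, -4, 6, -2)

t=0: X=(-3, -3, 6, 1), d=1 → -e1, X_1=(-4, -3, 6, 1)
t=1: X=(-4, -3, 6, 1), d=7 → -e4, X_2=(-4, -3, 6, 0)
t=2: X=(-4, -3, 6, 0), d=7 → -e4, X_3=(-4, -3, 6, -1)
t=3: X=(-4, -3, 6, -1), d=3 → -e2, X_4=(-4, -4, 6, -1)
t=4: X=(-4, -4, 6, -1), d=4 → +e3, X_5=(-4, -4, 7, -1)
t=5: X=(-4, -4, 7, -1), d=4 → +e3, X_6=(-4, -4, 8, -1)
t=6: X=(-4, -4, 8, -1), d=1 → -e1, X_7=(-5, -4, 8, -1)
t=7: X=(-5, -4, 8, -1), d=7 → -e4, X_8=(-5, -4, 8, -2)
t=8: X=(-5, -4, 8, -2), d=5 → -e3, X_9=(-5, -4, 7, -2)
t=9: X=(-5, -4, 7, -2), d=6 → +e4, X_10=(-5, -4, 7, -1)
t=10: X=(-5, -4, 7, -1), d=0 → +e1, X_11=(-4, -4, 7, -1)
t=11: X=(-4, -4, 7, -1), d=5 → -e3, X_12=(-4, -4, 6, -1)
t=12: X=(-4, -4, 6, -1), d=7 → -e4, X_13=(-4, -4, 6, -2)
t=13: X=(-4, -4, 6, -2), d=7 → -e4, X_14=(-4, -4, 6, -3)
t=14: X=(-4, -4, 6, -3), d=0 → +e1, X_15=(-3, -4, 6, -3)
t=15: X=(-3, -4, 6, -3), d=6 → +e4, X_16=(-3, -4, 6, -2)


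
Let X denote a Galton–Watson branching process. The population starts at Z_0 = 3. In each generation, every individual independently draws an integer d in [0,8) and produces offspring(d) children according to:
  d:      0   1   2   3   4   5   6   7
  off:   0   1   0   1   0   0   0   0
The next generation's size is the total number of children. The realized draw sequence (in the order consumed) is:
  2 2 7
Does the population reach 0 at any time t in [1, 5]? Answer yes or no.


gen 0: Z_0=3, draws=[2, 2, 7], offspring=[0, 0, 0], Z_1=0
gen 1: Z_1=0, draws=[], offspring=[], Z_2=0
gen 2: Z_2=0, draws=[], offspring=[], Z_3=0
gen 3: Z_3=0, draws=[], offspring=[], Z_4=0
gen 4: Z_4=0, draws=[], offspring=[], Z_5=0

yes


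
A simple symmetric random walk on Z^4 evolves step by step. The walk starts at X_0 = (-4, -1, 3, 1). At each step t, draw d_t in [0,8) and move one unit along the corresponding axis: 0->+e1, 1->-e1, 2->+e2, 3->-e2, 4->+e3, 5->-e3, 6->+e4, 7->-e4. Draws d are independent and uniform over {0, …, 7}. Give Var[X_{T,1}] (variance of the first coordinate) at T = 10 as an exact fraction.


5/2

Outcome values over d=0..7: [1, -1, 0, 0, 0, 0, 0, 0]
Σy = 0, Σy² = 2, M = 8
μ = 0/8 = 0,  σ² = 2/8 − (0)² = 1/4
Independent increments: Var[X_10] = 10·σ² = 10·(1/4) = 5/2


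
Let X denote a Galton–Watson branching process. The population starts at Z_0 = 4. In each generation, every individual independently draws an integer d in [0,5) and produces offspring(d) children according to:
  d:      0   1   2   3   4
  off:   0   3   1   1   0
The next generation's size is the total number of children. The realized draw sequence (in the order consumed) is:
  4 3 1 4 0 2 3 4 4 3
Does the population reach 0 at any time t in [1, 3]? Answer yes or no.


no

gen 0: Z_0=4, draws=[4, 3, 1, 4], offspring=[0, 1, 3, 0], Z_1=4
gen 1: Z_1=4, draws=[0, 2, 3, 4], offspring=[0, 1, 1, 0], Z_2=2
gen 2: Z_2=2, draws=[4, 3], offspring=[0, 1], Z_3=1


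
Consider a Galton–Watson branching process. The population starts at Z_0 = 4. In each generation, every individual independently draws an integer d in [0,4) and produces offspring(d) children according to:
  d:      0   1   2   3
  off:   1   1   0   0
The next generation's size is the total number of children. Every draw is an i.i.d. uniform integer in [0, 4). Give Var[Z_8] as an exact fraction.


Outcome values over d=0..3: [1, 1, 0, 0]
Σy = 2, Σy² = 2, M = 4
μ = 2/4 = 1/2,  σ² = 2/4 − (1/2)² = 1/4
V_0 = 0, E_0 = 4
V_1 = 1/4·E_0 + (1/2)²·V_0 = 1;  E_1 = 2
V_2 = 1/4·E_1 + (1/2)²·V_1 = 3/4;  E_2 = 1
V_3 = 1/4·E_2 + (1/2)²·V_2 = 7/16;  E_3 = 1/2
V_4 = 1/4·E_3 + (1/2)²·V_3 = 15/64;  E_4 = 1/4
V_5 = 1/4·E_4 + (1/2)²·V_4 = 31/256;  E_5 = 1/8
V_6 = 1/4·E_5 + (1/2)²·V_5 = 63/1024;  E_6 = 1/16
V_7 = 1/4·E_6 + (1/2)²·V_6 = 127/4096;  E_7 = 1/32
V_8 = 1/4·E_7 + (1/2)²·V_7 = 255/16384;  E_8 = 1/64

255/16384


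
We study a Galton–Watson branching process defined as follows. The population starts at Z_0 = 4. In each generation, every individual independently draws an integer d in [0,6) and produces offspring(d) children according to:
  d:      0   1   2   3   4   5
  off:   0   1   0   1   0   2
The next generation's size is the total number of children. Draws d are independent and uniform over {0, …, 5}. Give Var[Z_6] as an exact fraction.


425600/531441

Outcome values over d=0..5: [0, 1, 0, 1, 0, 2]
Σy = 4, Σy² = 6, M = 6
μ = 4/6 = 2/3,  σ² = 6/6 − (2/3)² = 5/9
V_0 = 0, E_0 = 4
V_1 = 5/9·E_0 + (2/3)²·V_0 = 20/9;  E_1 = 8/3
V_2 = 5/9·E_1 + (2/3)²·V_1 = 200/81;  E_2 = 16/9
V_3 = 5/9·E_2 + (2/3)²·V_2 = 1520/729;  E_3 = 32/27
V_4 = 5/9·E_3 + (2/3)²·V_3 = 10400/6561;  E_4 = 64/81
V_5 = 5/9·E_4 + (2/3)²·V_4 = 67520/59049;  E_5 = 128/243
V_6 = 5/9·E_5 + (2/3)²·V_5 = 425600/531441;  E_6 = 256/729


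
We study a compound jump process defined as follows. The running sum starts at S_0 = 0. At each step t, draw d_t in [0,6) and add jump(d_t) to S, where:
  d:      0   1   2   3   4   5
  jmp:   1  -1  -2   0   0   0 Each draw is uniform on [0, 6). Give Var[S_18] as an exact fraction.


16

Outcome values over d=0..5: [1, -1, -2, 0, 0, 0]
Σy = -2, Σy² = 6, M = 6
μ = -2/6 = -1/3,  σ² = 6/6 − (-1/3)² = 8/9
Independent increments: Var[S_18] = 18·σ² = 18·(8/9) = 16


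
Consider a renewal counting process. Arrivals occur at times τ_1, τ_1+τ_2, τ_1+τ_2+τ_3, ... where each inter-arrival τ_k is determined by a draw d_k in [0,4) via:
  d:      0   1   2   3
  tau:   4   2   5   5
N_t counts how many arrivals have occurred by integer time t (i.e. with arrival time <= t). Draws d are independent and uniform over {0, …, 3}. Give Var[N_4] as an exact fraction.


Inter-arrival values over d=0..3: [4, 2, 5, 5]
Each d has probability 1/4, so the pmf of τ is: f(2) = 1/4, f(4) = 1/4, f(5) = 1/2
Let p_n(j) = P(N_n = j), with p_0 = [1]. Condition on τ_1: p_n(0) = P(τ > n), and for j >= 1, p_n(j) = Σ_{k<=n} f(k)·p_{n−k}(j−1)
p_1 = [1]  (j = 0)
p_2 = [3/4, 1/4]  (j = 0..1)
p_3 = [3/4, 1/4]  (j = 0..1)
p_4 = [1/2, 7/16, 1/16]  (j = 0..2)
E[N_4] = Σ j·p_4(j) = 9/16;  E[N_4²] = Σ j²·p_4(j) = 11/16
Var[N_4] = 11/16 − (9/16)² = 95/256

95/256


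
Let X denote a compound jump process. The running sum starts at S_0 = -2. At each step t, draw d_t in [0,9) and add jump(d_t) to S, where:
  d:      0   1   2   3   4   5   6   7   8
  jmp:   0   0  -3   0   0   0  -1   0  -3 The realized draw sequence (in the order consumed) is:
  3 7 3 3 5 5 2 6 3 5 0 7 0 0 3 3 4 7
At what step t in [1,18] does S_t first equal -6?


t=0: S=-2, d=3, jump=0, S_1=-2
t=1: S=-2, d=7, jump=0, S_2=-2
t=2: S=-2, d=3, jump=0, S_3=-2
t=3: S=-2, d=3, jump=0, S_4=-2
t=4: S=-2, d=5, jump=0, S_5=-2
t=5: S=-2, d=5, jump=0, S_6=-2
t=6: S=-2, d=2, jump=-3, S_7=-5
t=7: S=-5, d=6, jump=-1, S_8=-6
t=8: S=-6, d=3, jump=0, S_9=-6
t=9: S=-6, d=5, jump=0, S_10=-6
t=10: S=-6, d=0, jump=0, S_11=-6
t=11: S=-6, d=7, jump=0, S_12=-6
t=12: S=-6, d=0, jump=0, S_13=-6
t=13: S=-6, d=0, jump=0, S_14=-6
t=14: S=-6, d=3, jump=0, S_15=-6
t=15: S=-6, d=3, jump=0, S_16=-6
t=16: S=-6, d=4, jump=0, S_17=-6
t=17: S=-6, d=7, jump=0, S_18=-6

8


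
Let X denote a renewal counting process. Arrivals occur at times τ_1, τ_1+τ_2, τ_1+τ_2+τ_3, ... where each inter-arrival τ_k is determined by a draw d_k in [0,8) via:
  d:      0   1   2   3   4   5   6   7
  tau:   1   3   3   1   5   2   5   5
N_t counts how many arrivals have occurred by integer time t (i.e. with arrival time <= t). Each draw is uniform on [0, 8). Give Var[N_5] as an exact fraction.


Inter-arrival values over d=0..7: [1, 3, 3, 1, 5, 2, 5, 5]
Each d has probability 1/8, so the pmf of τ is: f(1) = 1/4, f(2) = 1/8, f(3) = 1/4, f(5) = 3/8
Let p_n(j) = P(N_n = j), with p_0 = [1]. Condition on τ_1: p_n(0) = P(τ > n), and for j >= 1, p_n(j) = Σ_{k<=n} f(k)·p_{n−k}(j−1)
p_1 = [3/4, 1/4]  (j = 0..1)
p_2 = [5/8, 5/16, 1/16]  (j = 0..2)
p_3 = [3/8, 1/2, 7/64, 1/64]  (j = 0..3)
p_4 = [3/8, 23/64, 29/128, 9/256, 1/256]  (j = 0..4)
p_5 = [0, 43/64, 59/256, 11/128, 11/1024, 1/1024]  (j = 0..5)
E[N_5] = Σ j·p_5(j) = 1473/1024;  E[N_5²] = Σ j²·p_5(j) = 2625/1024
Var[N_5] = 2625/1024 − (1473/1024)² = 518271/1048576

518271/1048576


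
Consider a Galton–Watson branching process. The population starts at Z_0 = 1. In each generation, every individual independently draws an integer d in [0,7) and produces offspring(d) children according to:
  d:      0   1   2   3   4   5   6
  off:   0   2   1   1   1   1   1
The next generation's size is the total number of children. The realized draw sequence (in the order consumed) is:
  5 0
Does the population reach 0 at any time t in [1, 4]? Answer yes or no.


yes

gen 0: Z_0=1, draws=[5], offspring=[1], Z_1=1
gen 1: Z_1=1, draws=[0], offspring=[0], Z_2=0
gen 2: Z_2=0, draws=[], offspring=[], Z_3=0
gen 3: Z_3=0, draws=[], offspring=[], Z_4=0


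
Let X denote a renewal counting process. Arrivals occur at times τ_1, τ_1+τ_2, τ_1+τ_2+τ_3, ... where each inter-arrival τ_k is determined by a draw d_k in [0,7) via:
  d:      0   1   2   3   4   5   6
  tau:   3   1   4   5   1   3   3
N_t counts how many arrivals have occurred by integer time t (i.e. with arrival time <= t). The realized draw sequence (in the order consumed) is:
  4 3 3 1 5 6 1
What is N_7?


2

draw d_1=4: τ_1=1, arrival time A_1=1
draw d_2=3: τ_2=5, arrival time A_2=6
draw d_3=3: τ_3=5, arrival time A_3=11
draw d_4=1: τ_4=1, arrival time A_4=12
draw d_5=5: τ_5=3, arrival time A_5=15
draw d_6=6: τ_6=3, arrival time A_6=18
draw d_7=1: τ_7=1, arrival time A_7=19
N_t over t=0..7: 0:0 1:1 2:1 3:1 4:1 5:1 6:2 7:2


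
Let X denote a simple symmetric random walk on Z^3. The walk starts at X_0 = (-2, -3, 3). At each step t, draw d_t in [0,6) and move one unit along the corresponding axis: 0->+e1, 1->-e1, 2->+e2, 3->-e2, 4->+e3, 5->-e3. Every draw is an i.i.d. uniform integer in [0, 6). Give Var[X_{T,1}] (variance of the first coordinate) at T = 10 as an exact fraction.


Outcome values over d=0..5: [1, -1, 0, 0, 0, 0]
Σy = 0, Σy² = 2, M = 6
μ = 0/6 = 0,  σ² = 2/6 − (0)² = 1/3
Independent increments: Var[X_10] = 10·σ² = 10·(1/3) = 10/3

10/3


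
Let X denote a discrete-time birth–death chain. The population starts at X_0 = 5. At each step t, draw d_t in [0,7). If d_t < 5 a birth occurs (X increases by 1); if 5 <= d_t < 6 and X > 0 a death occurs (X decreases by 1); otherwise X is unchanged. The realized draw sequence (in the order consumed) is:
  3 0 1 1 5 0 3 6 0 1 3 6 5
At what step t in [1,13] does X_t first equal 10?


7

t=0: X=5, d=3 → birth, X_1=6
t=1: X=6, d=0 → birth, X_2=7
t=2: X=7, d=1 → birth, X_3=8
t=3: X=8, d=1 → birth, X_4=9
t=4: X=9, d=5 → death, X_5=8
t=5: X=8, d=0 → birth, X_6=9
t=6: X=9, d=3 → birth, X_7=10
t=7: X=10, d=6 → hold, X_8=10
t=8: X=10, d=0 → birth, X_9=11
t=9: X=11, d=1 → birth, X_10=12
t=10: X=12, d=3 → birth, X_11=13
t=11: X=13, d=6 → hold, X_12=13
t=12: X=13, d=5 → death, X_13=12


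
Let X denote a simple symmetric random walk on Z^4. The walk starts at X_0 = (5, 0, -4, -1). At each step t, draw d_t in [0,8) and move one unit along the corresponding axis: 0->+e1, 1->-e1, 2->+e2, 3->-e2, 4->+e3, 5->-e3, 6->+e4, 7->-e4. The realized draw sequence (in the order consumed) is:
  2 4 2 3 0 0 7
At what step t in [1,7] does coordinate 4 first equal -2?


t=0: X=(5, 0, -4, -1), d=2 → +e2, X_1=(5, 1, -4, -1)
t=1: X=(5, 1, -4, -1), d=4 → +e3, X_2=(5, 1, -3, -1)
t=2: X=(5, 1, -3, -1), d=2 → +e2, X_3=(5, 2, -3, -1)
t=3: X=(5, 2, -3, -1), d=3 → -e2, X_4=(5, 1, -3, -1)
t=4: X=(5, 1, -3, -1), d=0 → +e1, X_5=(6, 1, -3, -1)
t=5: X=(6, 1, -3, -1), d=0 → +e1, X_6=(7, 1, -3, -1)
t=6: X=(7, 1, -3, -1), d=7 → -e4, X_7=(7, 1, -3, -2)

7


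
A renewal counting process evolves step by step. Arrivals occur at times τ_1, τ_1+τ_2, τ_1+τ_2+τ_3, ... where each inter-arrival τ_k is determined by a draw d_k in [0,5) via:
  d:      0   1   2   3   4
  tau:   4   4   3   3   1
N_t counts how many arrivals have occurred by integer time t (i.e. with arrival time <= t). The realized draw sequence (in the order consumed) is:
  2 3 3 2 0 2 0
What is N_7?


draw d_1=2: τ_1=3, arrival time A_1=3
draw d_2=3: τ_2=3, arrival time A_2=6
draw d_3=3: τ_3=3, arrival time A_3=9
draw d_4=2: τ_4=3, arrival time A_4=12
draw d_5=0: τ_5=4, arrival time A_5=16
draw d_6=2: τ_6=3, arrival time A_6=19
draw d_7=0: τ_7=4, arrival time A_7=23
N_t over t=0..7: 0:0 1:0 2:0 3:1 4:1 5:1 6:2 7:2

2


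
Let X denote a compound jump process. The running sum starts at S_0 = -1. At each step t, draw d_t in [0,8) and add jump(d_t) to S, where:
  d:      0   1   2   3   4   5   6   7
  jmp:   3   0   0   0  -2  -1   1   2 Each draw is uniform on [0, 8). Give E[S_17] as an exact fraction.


43/8

Outcome values over d=0..7: [3, 0, 0, 0, -2, -1, 1, 2]
Σy = 3, Σy² = 19, M = 8
μ = 3/8 = 3/8,  σ² = 19/8 − (3/8)² = 143/64
E[S_17] = -1 + 17·(3/8) = 43/8


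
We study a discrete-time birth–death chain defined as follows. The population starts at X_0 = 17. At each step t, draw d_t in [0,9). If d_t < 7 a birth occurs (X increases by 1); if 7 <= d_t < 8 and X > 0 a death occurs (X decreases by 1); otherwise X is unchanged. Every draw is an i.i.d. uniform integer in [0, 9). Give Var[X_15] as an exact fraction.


X can drop by at most 1 per step and X_0 = 17 > T = 15, so X_t >= 17 − t >= 2 > 0 for every t <= 15: the floor at 0 (the 'and X > 0' condition) never binds. Hence X_15 = X_0 + Σ_{t<15} Y_t with i.i.d. increments Y_t = y(d_t) ∈ {+1, −1, 0}.
Outcome values over d=0..8: [1, 1, 1, 1, 1, 1, 1, -1, 0]
Σy = 6, Σy² = 8, M = 9
μ = 6/9 = 2/3,  σ² = 8/9 − (2/3)² = 4/9
Independent increments: Var[X_15] = 15·σ² = 15·(4/9) = 20/3

20/3


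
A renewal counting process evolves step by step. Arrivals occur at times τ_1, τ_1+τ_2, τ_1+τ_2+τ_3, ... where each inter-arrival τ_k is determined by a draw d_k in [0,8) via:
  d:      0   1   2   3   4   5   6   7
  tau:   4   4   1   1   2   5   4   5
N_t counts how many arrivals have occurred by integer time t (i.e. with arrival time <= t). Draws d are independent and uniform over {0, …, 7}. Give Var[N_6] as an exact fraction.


Inter-arrival values over d=0..7: [4, 4, 1, 1, 2, 5, 4, 5]
Each d has probability 1/8, so the pmf of τ is: f(1) = 1/4, f(2) = 1/8, f(4) = 3/8, f(5) = 1/4
Let p_n(j) = P(N_n = j), with p_0 = [1]. Condition on τ_1: p_n(0) = P(τ > n), and for j >= 1, p_n(j) = Σ_{k<=n} f(k)·p_{n−k}(j−1)
p_1 = [3/4, 1/4]  (j = 0..1)
p_2 = [5/8, 5/16, 1/16]  (j = 0..2)
p_3 = [5/8, 1/4, 7/64, 1/64]  (j = 0..3)
p_4 = [1/4, 39/64, 13/128, 9/256, 1/256]  (j = 0..4)
p_5 = [0, 43/64, 71/256, 5/128, 11/1024, 1/1024]  (j = 0..5)
p_6 = [0, 29/64, 217/512, 27/256, 29/2048, 13/4096, 1/4096]  (j = 0..6)
E[N_6] = Σ j·p_6(j) = 6927/4096;  E[N_6²] = Σ j²·p_6(j) = 13977/4096
Var[N_6] = 13977/4096 − (6927/4096)² = 9266463/16777216

9266463/16777216


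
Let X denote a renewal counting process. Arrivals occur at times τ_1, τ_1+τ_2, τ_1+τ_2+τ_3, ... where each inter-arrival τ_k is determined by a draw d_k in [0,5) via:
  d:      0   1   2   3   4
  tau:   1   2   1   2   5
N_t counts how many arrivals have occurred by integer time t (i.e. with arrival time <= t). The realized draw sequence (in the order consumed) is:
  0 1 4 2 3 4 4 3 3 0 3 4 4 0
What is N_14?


draw d_1=0: τ_1=1, arrival time A_1=1
draw d_2=1: τ_2=2, arrival time A_2=3
draw d_3=4: τ_3=5, arrival time A_3=8
draw d_4=2: τ_4=1, arrival time A_4=9
draw d_5=3: τ_5=2, arrival time A_5=11
draw d_6=4: τ_6=5, arrival time A_6=16
draw d_7=4: τ_7=5, arrival time A_7=21
draw d_8=3: τ_8=2, arrival time A_8=23
draw d_9=3: τ_9=2, arrival time A_9=25
draw d_10=0: τ_10=1, arrival time A_10=26
draw d_11=3: τ_11=2, arrival time A_11=28
draw d_12=4: τ_12=5, arrival time A_12=33
draw d_13=4: τ_13=5, arrival time A_13=38
draw d_14=0: τ_14=1, arrival time A_14=39
N_t over t=0..14: 0:0 1:1 2:1 3:2 4:2 5:2 6:2 7:2 8:3 9:4 10:4 11:5 12:5 13:5 14:5

5


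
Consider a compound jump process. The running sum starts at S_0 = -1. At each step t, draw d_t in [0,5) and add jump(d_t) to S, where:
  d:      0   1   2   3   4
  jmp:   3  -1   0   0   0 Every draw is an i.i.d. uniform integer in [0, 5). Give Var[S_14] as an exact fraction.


Outcome values over d=0..4: [3, -1, 0, 0, 0]
Σy = 2, Σy² = 10, M = 5
μ = 2/5 = 2/5,  σ² = 10/5 − (2/5)² = 46/25
Independent increments: Var[S_14] = 14·σ² = 14·(46/25) = 644/25

644/25


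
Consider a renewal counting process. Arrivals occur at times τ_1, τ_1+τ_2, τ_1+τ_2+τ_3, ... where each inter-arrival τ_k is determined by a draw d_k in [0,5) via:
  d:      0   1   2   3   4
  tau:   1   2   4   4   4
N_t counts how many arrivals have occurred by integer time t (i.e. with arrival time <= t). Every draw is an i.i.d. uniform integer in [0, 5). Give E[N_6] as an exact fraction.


28056/15625

Inter-arrival values over d=0..4: [1, 2, 4, 4, 4]
Each d has probability 1/5, so the pmf of τ is: f(1) = 1/5, f(2) = 1/5, f(4) = 3/5
Renewal equation for m(n) = E[N_n]: condition on τ_1 = k (if k <= n, one arrival plus a fresh copy on the remaining n−k steps): m(n) = F(n) + Σ_{k<=n} f(k)·m(n−k), where F(n) = P(τ <= n) and m(0) = 0
m(1) = F(1) = 1/5
m(2) = F(2) + f(1)·m(1) = 2/5 + 1/5·1/5 = 11/25
m(3) = F(3) + f(1)·m(2) + f(2)·m(1) = 2/5 + 1/5·11/25 + 1/5·1/5 = 66/125
m(4) = F(4) + f(1)·m(3) + f(2)·m(2) = 1 + 1/5·66/125 + 1/5·11/25 = 746/625
m(5) = F(5) + f(1)·m(4) + f(2)·m(3) + f(4)·m(1) = 1 + 1/5·746/625 + 1/5·66/125 + 3/5·1/5 = 4576/3125
m(6) = F(6) + f(1)·m(5) + f(2)·m(4) + f(4)·m(2) = 1 + 1/5·4576/3125 + 1/5·746/625 + 3/5·11/25 = 28056/15625
E[N_6] = m(6) = 28056/15625


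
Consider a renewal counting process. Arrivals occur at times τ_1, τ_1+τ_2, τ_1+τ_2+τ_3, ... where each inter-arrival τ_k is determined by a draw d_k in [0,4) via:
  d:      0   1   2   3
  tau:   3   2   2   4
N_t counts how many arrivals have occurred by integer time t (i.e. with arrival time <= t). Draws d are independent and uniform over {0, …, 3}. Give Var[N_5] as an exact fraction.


Inter-arrival values over d=0..3: [3, 2, 2, 4]
Each d has probability 1/4, so the pmf of τ is: f(2) = 1/2, f(3) = 1/4, f(4) = 1/4
Let p_n(j) = P(N_n = j), with p_0 = [1]. Condition on τ_1: p_n(0) = P(τ > n), and for j >= 1, p_n(j) = Σ_{k<=n} f(k)·p_{n−k}(j−1)
p_1 = [1]  (j = 0)
p_2 = [1/2, 1/2]  (j = 0..1)
p_3 = [1/4, 3/4]  (j = 0..1)
p_4 = [0, 3/4, 1/4]  (j = 0..2)
p_5 = [0, 1/2, 1/2]  (j = 0..2)
E[N_5] = Σ j·p_5(j) = 3/2;  E[N_5²] = Σ j²·p_5(j) = 5/2
Var[N_5] = 5/2 − (3/2)² = 1/4

1/4


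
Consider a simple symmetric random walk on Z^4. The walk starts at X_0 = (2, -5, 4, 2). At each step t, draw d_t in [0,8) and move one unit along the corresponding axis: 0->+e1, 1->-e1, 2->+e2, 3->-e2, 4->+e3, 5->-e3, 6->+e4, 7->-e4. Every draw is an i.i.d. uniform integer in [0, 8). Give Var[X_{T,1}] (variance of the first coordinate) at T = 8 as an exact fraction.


2

Outcome values over d=0..7: [1, -1, 0, 0, 0, 0, 0, 0]
Σy = 0, Σy² = 2, M = 8
μ = 0/8 = 0,  σ² = 2/8 − (0)² = 1/4
Independent increments: Var[X_8] = 8·σ² = 8·(1/4) = 2


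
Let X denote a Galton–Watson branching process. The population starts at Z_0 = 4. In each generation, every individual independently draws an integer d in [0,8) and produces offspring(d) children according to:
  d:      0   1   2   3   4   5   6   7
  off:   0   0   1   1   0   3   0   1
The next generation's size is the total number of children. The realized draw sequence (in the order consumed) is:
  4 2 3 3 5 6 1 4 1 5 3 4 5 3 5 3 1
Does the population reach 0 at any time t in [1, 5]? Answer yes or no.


gen 0: Z_0=4, draws=[4, 2, 3, 3], offspring=[0, 1, 1, 1], Z_1=3
gen 1: Z_1=3, draws=[5, 6, 1], offspring=[3, 0, 0], Z_2=3
gen 2: Z_2=3, draws=[4, 1, 5], offspring=[0, 0, 3], Z_3=3
gen 3: Z_3=3, draws=[3, 4, 5], offspring=[1, 0, 3], Z_4=4
gen 4: Z_4=4, draws=[3, 5, 3, 1], offspring=[1, 3, 1, 0], Z_5=5

no


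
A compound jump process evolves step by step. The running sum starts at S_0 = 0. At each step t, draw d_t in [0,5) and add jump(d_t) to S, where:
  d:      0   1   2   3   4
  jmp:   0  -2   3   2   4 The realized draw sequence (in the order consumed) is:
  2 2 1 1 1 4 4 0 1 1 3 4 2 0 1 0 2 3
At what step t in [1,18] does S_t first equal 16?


18

t=0: S=0, d=2, jump=3, S_1=3
t=1: S=3, d=2, jump=3, S_2=6
t=2: S=6, d=1, jump=-2, S_3=4
t=3: S=4, d=1, jump=-2, S_4=2
t=4: S=2, d=1, jump=-2, S_5=0
t=5: S=0, d=4, jump=4, S_6=4
t=6: S=4, d=4, jump=4, S_7=8
t=7: S=8, d=0, jump=0, S_8=8
t=8: S=8, d=1, jump=-2, S_9=6
t=9: S=6, d=1, jump=-2, S_10=4
t=10: S=4, d=3, jump=2, S_11=6
t=11: S=6, d=4, jump=4, S_12=10
t=12: S=10, d=2, jump=3, S_13=13
t=13: S=13, d=0, jump=0, S_14=13
t=14: S=13, d=1, jump=-2, S_15=11
t=15: S=11, d=0, jump=0, S_16=11
t=16: S=11, d=2, jump=3, S_17=14
t=17: S=14, d=3, jump=2, S_18=16


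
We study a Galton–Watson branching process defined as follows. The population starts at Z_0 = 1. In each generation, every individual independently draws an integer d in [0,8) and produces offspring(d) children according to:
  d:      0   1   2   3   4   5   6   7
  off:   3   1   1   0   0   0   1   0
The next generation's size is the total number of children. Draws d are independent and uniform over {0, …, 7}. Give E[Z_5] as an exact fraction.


Outcome values over d=0..7: [3, 1, 1, 0, 0, 0, 1, 0]
Σy = 6, Σy² = 12, M = 8
μ = 6/8 = 3/4,  σ² = 12/8 − (3/4)² = 15/16
E[Z_0] = 1
E[Z_1] = 3/4·E[Z_0] = 3/4
E[Z_2] = 3/4·E[Z_1] = 9/16
E[Z_3] = 3/4·E[Z_2] = 27/64
E[Z_4] = 3/4·E[Z_3] = 81/256
E[Z_5] = 3/4·E[Z_4] = 243/1024

243/1024


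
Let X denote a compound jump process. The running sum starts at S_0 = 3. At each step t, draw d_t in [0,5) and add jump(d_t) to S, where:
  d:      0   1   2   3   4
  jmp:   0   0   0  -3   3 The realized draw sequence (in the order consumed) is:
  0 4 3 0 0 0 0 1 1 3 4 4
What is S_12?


6

t=0: S=3, d=0, jump=0, S_1=3
t=1: S=3, d=4, jump=3, S_2=6
t=2: S=6, d=3, jump=-3, S_3=3
t=3: S=3, d=0, jump=0, S_4=3
t=4: S=3, d=0, jump=0, S_5=3
t=5: S=3, d=0, jump=0, S_6=3
t=6: S=3, d=0, jump=0, S_7=3
t=7: S=3, d=1, jump=0, S_8=3
t=8: S=3, d=1, jump=0, S_9=3
t=9: S=3, d=3, jump=-3, S_10=0
t=10: S=0, d=4, jump=3, S_11=3
t=11: S=3, d=4, jump=3, S_12=6


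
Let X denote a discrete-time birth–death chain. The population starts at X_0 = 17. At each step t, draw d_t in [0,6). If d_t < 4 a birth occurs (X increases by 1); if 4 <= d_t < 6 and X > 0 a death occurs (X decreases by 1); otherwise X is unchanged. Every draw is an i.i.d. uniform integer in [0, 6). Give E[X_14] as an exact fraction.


65/3

X can drop by at most 1 per step and X_0 = 17 > T = 14, so X_t >= 17 − t >= 3 > 0 for every t <= 14: the floor at 0 (the 'and X > 0' condition) never binds. Hence X_14 = X_0 + Σ_{t<14} Y_t with i.i.d. increments Y_t = y(d_t) ∈ {+1, −1, 0}.
Outcome values over d=0..5: [1, 1, 1, 1, -1, -1]
Σy = 2, Σy² = 6, M = 6
μ = 2/6 = 1/3,  σ² = 6/6 − (1/3)² = 8/9
E[X_14] = 17 + 14·(1/3) = 65/3


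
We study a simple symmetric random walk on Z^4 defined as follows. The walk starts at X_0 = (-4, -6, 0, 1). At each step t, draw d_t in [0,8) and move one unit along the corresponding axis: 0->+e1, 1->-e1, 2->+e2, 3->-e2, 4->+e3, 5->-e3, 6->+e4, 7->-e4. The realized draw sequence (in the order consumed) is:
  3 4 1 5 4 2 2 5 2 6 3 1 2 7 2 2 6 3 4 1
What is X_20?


(-7, -3, 1, 2)

t=0: X=(-4, -6, 0, 1), d=3 → -e2, X_1=(-4, -7, 0, 1)
t=1: X=(-4, -7, 0, 1), d=4 → +e3, X_2=(-4, -7, 1, 1)
t=2: X=(-4, -7, 1, 1), d=1 → -e1, X_3=(-5, -7, 1, 1)
t=3: X=(-5, -7, 1, 1), d=5 → -e3, X_4=(-5, -7, 0, 1)
t=4: X=(-5, -7, 0, 1), d=4 → +e3, X_5=(-5, -7, 1, 1)
t=5: X=(-5, -7, 1, 1), d=2 → +e2, X_6=(-5, -6, 1, 1)
t=6: X=(-5, -6, 1, 1), d=2 → +e2, X_7=(-5, -5, 1, 1)
t=7: X=(-5, -5, 1, 1), d=5 → -e3, X_8=(-5, -5, 0, 1)
t=8: X=(-5, -5, 0, 1), d=2 → +e2, X_9=(-5, -4, 0, 1)
t=9: X=(-5, -4, 0, 1), d=6 → +e4, X_10=(-5, -4, 0, 2)
t=10: X=(-5, -4, 0, 2), d=3 → -e2, X_11=(-5, -5, 0, 2)
t=11: X=(-5, -5, 0, 2), d=1 → -e1, X_12=(-6, -5, 0, 2)
t=12: X=(-6, -5, 0, 2), d=2 → +e2, X_13=(-6, -4, 0, 2)
t=13: X=(-6, -4, 0, 2), d=7 → -e4, X_14=(-6, -4, 0, 1)
t=14: X=(-6, -4, 0, 1), d=2 → +e2, X_15=(-6, -3, 0, 1)
t=15: X=(-6, -3, 0, 1), d=2 → +e2, X_16=(-6, -2, 0, 1)
t=16: X=(-6, -2, 0, 1), d=6 → +e4, X_17=(-6, -2, 0, 2)
t=17: X=(-6, -2, 0, 2), d=3 → -e2, X_18=(-6, -3, 0, 2)
t=18: X=(-6, -3, 0, 2), d=4 → +e3, X_19=(-6, -3, 1, 2)
t=19: X=(-6, -3, 1, 2), d=1 → -e1, X_20=(-7, -3, 1, 2)


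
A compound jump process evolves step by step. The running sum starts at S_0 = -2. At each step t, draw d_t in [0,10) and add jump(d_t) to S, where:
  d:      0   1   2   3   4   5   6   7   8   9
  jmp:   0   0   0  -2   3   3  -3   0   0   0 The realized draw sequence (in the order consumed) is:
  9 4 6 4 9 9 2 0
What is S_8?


1

t=0: S=-2, d=9, jump=0, S_1=-2
t=1: S=-2, d=4, jump=3, S_2=1
t=2: S=1, d=6, jump=-3, S_3=-2
t=3: S=-2, d=4, jump=3, S_4=1
t=4: S=1, d=9, jump=0, S_5=1
t=5: S=1, d=9, jump=0, S_6=1
t=6: S=1, d=2, jump=0, S_7=1
t=7: S=1, d=0, jump=0, S_8=1


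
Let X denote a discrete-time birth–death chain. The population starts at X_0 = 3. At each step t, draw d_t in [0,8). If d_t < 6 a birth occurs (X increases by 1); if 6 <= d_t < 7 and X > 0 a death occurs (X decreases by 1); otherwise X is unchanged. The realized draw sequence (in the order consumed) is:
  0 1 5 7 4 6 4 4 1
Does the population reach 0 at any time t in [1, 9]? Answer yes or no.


t=0: X=3, d=0 → birth, X_1=4
t=1: X=4, d=1 → birth, X_2=5
t=2: X=5, d=5 → birth, X_3=6
t=3: X=6, d=7 → hold, X_4=6
t=4: X=6, d=4 → birth, X_5=7
t=5: X=7, d=6 → death, X_6=6
t=6: X=6, d=4 → birth, X_7=7
t=7: X=7, d=4 → birth, X_8=8
t=8: X=8, d=1 → birth, X_9=9

no


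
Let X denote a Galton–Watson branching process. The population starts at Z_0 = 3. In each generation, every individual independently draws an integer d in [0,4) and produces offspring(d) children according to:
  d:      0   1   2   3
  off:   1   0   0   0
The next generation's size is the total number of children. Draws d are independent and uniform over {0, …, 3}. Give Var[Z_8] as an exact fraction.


196605/4294967296

Outcome values over d=0..3: [1, 0, 0, 0]
Σy = 1, Σy² = 1, M = 4
μ = 1/4 = 1/4,  σ² = 1/4 − (1/4)² = 3/16
V_0 = 0, E_0 = 3
V_1 = 3/16·E_0 + (1/4)²·V_0 = 9/16;  E_1 = 3/4
V_2 = 3/16·E_1 + (1/4)²·V_1 = 45/256;  E_2 = 3/16
V_3 = 3/16·E_2 + (1/4)²·V_2 = 189/4096;  E_3 = 3/64
V_4 = 3/16·E_3 + (1/4)²·V_3 = 765/65536;  E_4 = 3/256
V_5 = 3/16·E_4 + (1/4)²·V_4 = 3069/1048576;  E_5 = 3/1024
V_6 = 3/16·E_5 + (1/4)²·V_5 = 12285/16777216;  E_6 = 3/4096
V_7 = 3/16·E_6 + (1/4)²·V_6 = 49149/268435456;  E_7 = 3/16384
V_8 = 3/16·E_7 + (1/4)²·V_7 = 196605/4294967296;  E_8 = 3/65536


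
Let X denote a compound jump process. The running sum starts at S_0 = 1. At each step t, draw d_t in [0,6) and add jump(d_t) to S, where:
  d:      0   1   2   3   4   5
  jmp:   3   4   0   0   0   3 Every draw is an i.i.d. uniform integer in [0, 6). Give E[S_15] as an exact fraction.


Outcome values over d=0..5: [3, 4, 0, 0, 0, 3]
Σy = 10, Σy² = 34, M = 6
μ = 10/6 = 5/3,  σ² = 34/6 − (5/3)² = 26/9
E[S_15] = 1 + 15·(5/3) = 26

26


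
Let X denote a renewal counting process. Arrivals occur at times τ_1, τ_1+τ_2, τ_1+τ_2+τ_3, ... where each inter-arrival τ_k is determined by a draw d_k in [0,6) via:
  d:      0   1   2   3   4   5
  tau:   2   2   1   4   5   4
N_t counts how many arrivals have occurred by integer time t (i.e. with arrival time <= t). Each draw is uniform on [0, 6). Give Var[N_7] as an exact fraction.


Inter-arrival values over d=0..5: [2, 2, 1, 4, 5, 4]
Each d has probability 1/6, so the pmf of τ is: f(1) = 1/6, f(2) = 1/3, f(4) = 1/3, f(5) = 1/6
Let p_n(j) = P(N_n = j), with p_0 = [1]. Condition on τ_1: p_n(0) = P(τ > n), and for j >= 1, p_n(j) = Σ_{k<=n} f(k)·p_{n−k}(j−1)
p_1 = [5/6, 1/6]  (j = 0..1)
p_2 = [1/2, 17/36, 1/36]  (j = 0..2)
p_3 = [1/2, 13/36, 29/216, 1/216]  (j = 0..3)
p_4 = [1/6, 7/12, 47/216, 41/1296, 1/1296]  (j = 0..4)
p_5 = [0, 23/36, 59/216, 35/432, 53/7776, 1/7776]  (j = 0..5)
p_6 = [0, 13/36, 35/72, 55/432, 187/7776, 65/46656, 1/46656]  (j = 0..6)
p_7 = [0, 1/4, 17/36, 287/1296, 43/864, 293/46656, 77/279936, 1/279936]  (j = 0..7)
E[N_7] = Σ j·p_7(j) = 585331/279936;  E[N_7²] = Σ j²·p_7(j) = 1426363/279936
Var[N_7] = 1426363/279936 − (585331/279936)² = 56677973207/78364164096

56677973207/78364164096


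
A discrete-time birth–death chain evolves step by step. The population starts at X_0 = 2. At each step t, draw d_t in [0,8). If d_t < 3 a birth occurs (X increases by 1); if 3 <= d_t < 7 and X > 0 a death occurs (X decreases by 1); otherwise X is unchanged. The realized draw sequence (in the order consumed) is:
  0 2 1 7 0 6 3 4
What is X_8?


t=0: X=2, d=0 → birth, X_1=3
t=1: X=3, d=2 → birth, X_2=4
t=2: X=4, d=1 → birth, X_3=5
t=3: X=5, d=7 → hold, X_4=5
t=4: X=5, d=0 → birth, X_5=6
t=5: X=6, d=6 → death, X_6=5
t=6: X=5, d=3 → death, X_7=4
t=7: X=4, d=4 → death, X_8=3

3


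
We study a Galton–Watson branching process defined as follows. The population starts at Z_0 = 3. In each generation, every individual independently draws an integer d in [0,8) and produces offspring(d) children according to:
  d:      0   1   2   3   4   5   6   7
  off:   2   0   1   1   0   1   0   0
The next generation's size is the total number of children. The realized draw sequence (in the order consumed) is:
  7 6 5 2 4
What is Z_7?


gen 0: Z_0=3, draws=[7, 6, 5], offspring=[0, 0, 1], Z_1=1
gen 1: Z_1=1, draws=[2], offspring=[1], Z_2=1
gen 2: Z_2=1, draws=[4], offspring=[0], Z_3=0
gen 3: Z_3=0, draws=[], offspring=[], Z_4=0
gen 4: Z_4=0, draws=[], offspring=[], Z_5=0
gen 5: Z_5=0, draws=[], offspring=[], Z_6=0
gen 6: Z_6=0, draws=[], offspring=[], Z_7=0

0
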